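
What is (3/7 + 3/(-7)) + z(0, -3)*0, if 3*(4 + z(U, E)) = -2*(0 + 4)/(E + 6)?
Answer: 0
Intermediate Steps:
z(U, E) = -4 - 8/(3*(6 + E)) (z(U, E) = -4 + (-2*(0 + 4)/(E + 6))/3 = -4 + (-8/(6 + E))/3 = -4 - 8/(3*(6 + E)))
(3/7 + 3/(-7)) + z(0, -3)*0 = (3/7 + 3/(-7)) + (4*(-20 - 3*(-3))/(3*(6 - 3)))*0 = (3*(⅐) + 3*(-⅐)) + ((4/3)*(-20 + 9)/3)*0 = (3/7 - 3/7) + ((4/3)*(⅓)*(-11))*0 = 0 - 44/9*0 = 0 + 0 = 0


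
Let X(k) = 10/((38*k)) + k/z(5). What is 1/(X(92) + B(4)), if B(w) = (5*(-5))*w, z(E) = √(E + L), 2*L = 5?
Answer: -4583124900/406575808663 - 281106368*√30/406575808663 ≈ -0.015059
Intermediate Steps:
L = 5/2 (L = (½)*5 = 5/2 ≈ 2.5000)
z(E) = √(5/2 + E) (z(E) = √(E + 5/2) = √(5/2 + E))
B(w) = -25*w
X(k) = 5/(19*k) + k*√30/15 (X(k) = 10/((38*k)) + k/((√(10 + 4*5)/2)) = 10*(1/(38*k)) + k/((√(10 + 20)/2)) = 5/(19*k) + k/((√30/2)) = 5/(19*k) + k*(√30/15) = 5/(19*k) + k*√30/15)
1/(X(92) + B(4)) = 1/(((5/19)/92 + (1/15)*92*√30) - 25*4) = 1/(((5/19)*(1/92) + 92*√30/15) - 100) = 1/((5/1748 + 92*√30/15) - 100) = 1/(-174795/1748 + 92*√30/15)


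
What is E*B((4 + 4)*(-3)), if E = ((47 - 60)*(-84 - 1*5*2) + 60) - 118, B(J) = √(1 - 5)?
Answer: 2328*I ≈ 2328.0*I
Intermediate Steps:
B(J) = 2*I (B(J) = √(-4) = 2*I)
E = 1164 (E = (-13*(-84 - 5*2) + 60) - 118 = (-13*(-84 - 10) + 60) - 118 = (-13*(-94) + 60) - 118 = (1222 + 60) - 118 = 1282 - 118 = 1164)
E*B((4 + 4)*(-3)) = 1164*(2*I) = 2328*I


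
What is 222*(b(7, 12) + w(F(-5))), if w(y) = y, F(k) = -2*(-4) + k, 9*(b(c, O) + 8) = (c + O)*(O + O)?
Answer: 10138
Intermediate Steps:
b(c, O) = -8 + 2*O*(O + c)/9 (b(c, O) = -8 + ((c + O)*(O + O))/9 = -8 + ((O + c)*(2*O))/9 = -8 + (2*O*(O + c))/9 = -8 + 2*O*(O + c)/9)
F(k) = 8 + k
222*(b(7, 12) + w(F(-5))) = 222*((-8 + (2/9)*12² + (2/9)*12*7) + (8 - 5)) = 222*((-8 + (2/9)*144 + 56/3) + 3) = 222*((-8 + 32 + 56/3) + 3) = 222*(128/3 + 3) = 222*(137/3) = 10138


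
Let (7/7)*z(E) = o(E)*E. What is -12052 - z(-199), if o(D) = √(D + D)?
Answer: -12052 + 199*I*√398 ≈ -12052.0 + 3970.0*I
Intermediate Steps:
o(D) = √2*√D (o(D) = √(2*D) = √2*√D)
z(E) = √2*E^(3/2) (z(E) = (√2*√E)*E = √2*E^(3/2))
-12052 - z(-199) = -12052 - √2*(-199)^(3/2) = -12052 - √2*(-199*I*√199) = -12052 - (-199)*I*√398 = -12052 + 199*I*√398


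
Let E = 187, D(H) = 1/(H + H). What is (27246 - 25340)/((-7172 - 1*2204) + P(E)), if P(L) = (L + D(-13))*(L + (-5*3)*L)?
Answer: -24778/6484937 ≈ -0.0038209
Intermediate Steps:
D(H) = 1/(2*H)
P(L) = -14*L*(-1/26 + L) (P(L) = (L + (1/2)/(-13))*(L + (-5*3)*L) = (L + (1/2)*(-1/13))*(L - 15*L) = (L - 1/26)*(-14*L) = (-1/26 + L)*(-14*L) = -14*L*(-1/26 + L))
(27246 - 25340)/((-7172 - 1*2204) + P(E)) = (27246 - 25340)/((-7172 - 1*2204) + (7/13)*187*(1 - 26*187)) = 1906/((-7172 - 2204) + (7/13)*187*(1 - 4862)) = 1906/(-9376 + (7/13)*187*(-4861)) = 1906/(-9376 - 6363049/13) = 1906/(-6484937/13) = 1906*(-13/6484937) = -24778/6484937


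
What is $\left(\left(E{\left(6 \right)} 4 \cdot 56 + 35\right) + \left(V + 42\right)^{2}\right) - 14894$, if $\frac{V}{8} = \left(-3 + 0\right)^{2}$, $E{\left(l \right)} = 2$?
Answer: $-1415$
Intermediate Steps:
$V = 72$ ($V = 8 \left(-3 + 0\right)^{2} = 8 \left(-3\right)^{2} = 8 \cdot 9 = 72$)
$\left(\left(E{\left(6 \right)} 4 \cdot 56 + 35\right) + \left(V + 42\right)^{2}\right) - 14894 = \left(\left(2 \cdot 4 \cdot 56 + 35\right) + \left(72 + 42\right)^{2}\right) - 14894 = \left(\left(8 \cdot 56 + 35\right) + 114^{2}\right) - 14894 = \left(\left(448 + 35\right) + 12996\right) - 14894 = \left(483 + 12996\right) - 14894 = 13479 - 14894 = -1415$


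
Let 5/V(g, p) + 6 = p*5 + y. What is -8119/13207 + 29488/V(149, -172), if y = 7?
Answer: -334535886339/66035 ≈ -5.0660e+6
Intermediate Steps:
V(g, p) = 5/(1 + 5*p) (V(g, p) = 5/(-6 + (p*5 + 7)) = 5/(-6 + (5*p + 7)) = 5/(-6 + (7 + 5*p)) = 5/(1 + 5*p))
-8119/13207 + 29488/V(149, -172) = -8119/13207 + 29488/((5/(1 + 5*(-172)))) = -8119*1/13207 + 29488/((5/(1 - 860))) = -8119/13207 + 29488/((5/(-859))) = -8119/13207 + 29488/((5*(-1/859))) = -8119/13207 + 29488/(-5/859) = -8119/13207 + 29488*(-859/5) = -8119/13207 - 25330192/5 = -334535886339/66035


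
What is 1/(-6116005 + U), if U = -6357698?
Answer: -1/12473703 ≈ -8.0169e-8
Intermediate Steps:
1/(-6116005 + U) = 1/(-6116005 - 6357698) = 1/(-12473703) = -1/12473703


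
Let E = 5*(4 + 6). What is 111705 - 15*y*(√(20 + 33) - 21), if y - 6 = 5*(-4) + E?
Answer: 123045 - 540*√53 ≈ 1.1911e+5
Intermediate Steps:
E = 50 (E = 5*10 = 50)
y = 36 (y = 6 + (5*(-4) + 50) = 6 + (-20 + 50) = 6 + 30 = 36)
111705 - 15*y*(√(20 + 33) - 21) = 111705 - 15*36*(√(20 + 33) - 21) = 111705 - 15*36*(√53 - 21) = 111705 - 15*36*(-21 + √53) = 111705 - 15*(-756 + 36*√53) = 111705 - (-11340 + 540*√53) = 111705 + (11340 - 540*√53) = 123045 - 540*√53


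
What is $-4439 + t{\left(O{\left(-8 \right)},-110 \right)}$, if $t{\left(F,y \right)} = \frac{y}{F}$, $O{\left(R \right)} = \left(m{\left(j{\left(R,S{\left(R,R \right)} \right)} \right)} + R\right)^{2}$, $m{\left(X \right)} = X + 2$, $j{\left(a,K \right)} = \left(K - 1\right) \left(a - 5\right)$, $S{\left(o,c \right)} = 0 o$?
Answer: $- \frac{217621}{49} \approx -4441.2$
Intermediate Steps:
$S{\left(o,c \right)} = 0$
$j{\left(a,K \right)} = \left(-1 + K\right) \left(-5 + a\right)$
$m{\left(X \right)} = 2 + X$
$O{\left(R \right)} = 49$ ($O{\left(R \right)} = \left(\left(2 + \left(5 - R - 0 + 0 R\right)\right) + R\right)^{2} = \left(\left(2 + \left(5 - R + 0 + 0\right)\right) + R\right)^{2} = \left(\left(2 - \left(-5 + R\right)\right) + R\right)^{2} = \left(\left(7 - R\right) + R\right)^{2} = 7^{2} = 49$)
$-4439 + t{\left(O{\left(-8 \right)},-110 \right)} = -4439 - \frac{110}{49} = - \frac{217621}{49}$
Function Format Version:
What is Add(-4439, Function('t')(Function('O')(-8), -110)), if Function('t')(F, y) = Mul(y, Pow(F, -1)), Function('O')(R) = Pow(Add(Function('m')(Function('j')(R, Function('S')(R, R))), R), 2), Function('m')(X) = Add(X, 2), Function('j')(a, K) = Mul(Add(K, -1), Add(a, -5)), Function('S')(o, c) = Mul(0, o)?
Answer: Rational(-217621, 49) ≈ -4441.2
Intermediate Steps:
Function('S')(o, c) = 0
Function('j')(a, K) = Mul(Add(-1, K), Add(-5, a))
Function('m')(X) = Add(2, X)
Function('O')(R) = 49 (Function('O')(R) = Pow(Add(Add(2, Add(5, Mul(-1, R), Mul(-5, 0), Mul(0, R))), R), 2) = Pow(Add(Add(2, Add(5, Mul(-1, R), 0, 0)), R), 2) = Pow(Add(Add(2, Add(5, Mul(-1, R))), R), 2) = Pow(Add(Add(7, Mul(-1, R)), R), 2) = Pow(7, 2) = 49)
Add(-4439, Function('t')(Function('O')(-8), -110)) = Add(-4439, Mul(-110, Pow(49, -1))) = Add(-4439, Mul(-110, Rational(1, 49))) = Add(-4439, Rational(-110, 49)) = Rational(-217621, 49)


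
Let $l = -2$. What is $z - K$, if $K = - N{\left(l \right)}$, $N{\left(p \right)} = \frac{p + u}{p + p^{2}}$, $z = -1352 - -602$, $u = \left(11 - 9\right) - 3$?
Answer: $- \frac{1503}{2} \approx -751.5$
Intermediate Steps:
$u = -1$ ($u = 2 - 3 = -1$)
$z = -750$ ($z = -1352 + 602 = -750$)
$N{\left(p \right)} = \frac{-1 + p}{p + p^{2}}$ ($N{\left(p \right)} = \frac{p - 1}{p + p^{2}} = \frac{-1 + p}{p + p^{2}}$)
$K = \frac{3}{2}$ ($K = - \frac{-1 - 2}{\left(-2\right) \left(1 - 2\right)} = - \frac{\left(-1\right) \left(-3\right)}{2 \left(-1\right)} = - \frac{\left(-1\right) \left(-1\right) \left(-3\right)}{2} = \left(-1\right) \left(- \frac{3}{2}\right) = \frac{3}{2} \approx 1.5$)
$z - K = -750 - \frac{3}{2} = - \frac{1503}{2}$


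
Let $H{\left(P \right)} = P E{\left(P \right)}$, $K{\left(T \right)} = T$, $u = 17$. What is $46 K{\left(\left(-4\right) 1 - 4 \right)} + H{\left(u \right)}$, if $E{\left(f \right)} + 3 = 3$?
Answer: $-368$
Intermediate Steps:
$E{\left(f \right)} = 0$ ($E{\left(f \right)} = -3 + 3 = 0$)
$H{\left(P \right)} = 0$ ($H{\left(P \right)} = P 0 = 0$)
$46 K{\left(\left(-4\right) 1 - 4 \right)} + H{\left(u \right)} = 46 \left(\left(-4\right) 1 - 4\right) + 0 = 46 \left(-4 - 4\right) + 0 = 46 \left(-8\right) + 0 = -368 + 0 = -368$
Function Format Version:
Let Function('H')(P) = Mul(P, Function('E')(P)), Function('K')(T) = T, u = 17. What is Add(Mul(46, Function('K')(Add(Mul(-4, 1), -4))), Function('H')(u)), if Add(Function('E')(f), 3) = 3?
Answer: -368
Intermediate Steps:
Function('E')(f) = 0 (Function('E')(f) = Add(-3, 3) = 0)
Function('H')(P) = 0 (Function('H')(P) = Mul(P, 0) = 0)
Add(Mul(46, Function('K')(Add(Mul(-4, 1), -4))), Function('H')(u)) = Add(Mul(46, Add(Mul(-4, 1), -4)), 0) = Add(Mul(46, Add(-4, -4)), 0) = Add(Mul(46, -8), 0) = Add(-368, 0) = -368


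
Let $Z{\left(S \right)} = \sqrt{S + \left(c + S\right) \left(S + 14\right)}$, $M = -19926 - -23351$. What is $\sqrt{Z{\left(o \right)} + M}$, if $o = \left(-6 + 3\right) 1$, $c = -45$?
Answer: $\sqrt{3425 + 3 i \sqrt{59}} \approx 58.524 + 0.1969 i$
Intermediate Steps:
$M = 3425$ ($M = -19926 + 23351 = 3425$)
$o = -3$ ($o = \left(-3\right) 1 = -3$)
$Z{\left(S \right)} = \sqrt{S + \left(-45 + S\right) \left(14 + S\right)}$ ($Z{\left(S \right)} = \sqrt{S + \left(-45 + S\right) \left(S + 14\right)} = \sqrt{S + \left(-45 + S\right) \left(14 + S\right)}$)
$\sqrt{Z{\left(o \right)} + M} = \sqrt{\sqrt{-630 + \left(-3\right)^{2} - -90} + 3425} = \sqrt{\sqrt{-630 + 9 + 90} + 3425} = \sqrt{\sqrt{-531} + 3425} = \sqrt{3 i \sqrt{59} + 3425} = \sqrt{3425 + 3 i \sqrt{59}}$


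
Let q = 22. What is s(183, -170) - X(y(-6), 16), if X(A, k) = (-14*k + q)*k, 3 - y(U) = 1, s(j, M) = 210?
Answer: 3442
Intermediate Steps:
y(U) = 2 (y(U) = 3 - 1*1 = 3 - 1 = 2)
X(A, k) = k*(22 - 14*k) (X(A, k) = (-14*k + 22)*k = (22 - 14*k)*k = k*(22 - 14*k))
s(183, -170) - X(y(-6), 16) = 210 - 2*16*(11 - 7*16) = 210 - 2*16*(11 - 112) = 210 - 2*16*(-101) = 210 - 1*(-3232) = 210 + 3232 = 3442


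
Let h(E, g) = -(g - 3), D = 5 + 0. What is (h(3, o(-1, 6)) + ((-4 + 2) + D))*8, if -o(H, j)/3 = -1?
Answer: 24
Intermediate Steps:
o(H, j) = 3 (o(H, j) = -3*(-1) = 3)
D = 5
h(E, g) = 3 - g (h(E, g) = -(-3 + g) = 3 - g)
(h(3, o(-1, 6)) + ((-4 + 2) + D))*8 = ((3 - 1*3) + ((-4 + 2) + 5))*8 = ((3 - 3) + (-2 + 5))*8 = (0 + 3)*8 = 3*8 = 24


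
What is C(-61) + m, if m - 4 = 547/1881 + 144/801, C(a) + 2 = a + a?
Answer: -20010301/167409 ≈ -119.53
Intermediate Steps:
C(a) = -2 + 2*a (C(a) = -2 + (a + a) = -2 + 2*a)
m = 748415/167409 (m = 4 + (547/1881 + 144/801) = 4 + (547*(1/1881) + 144*(1/801)) = 4 + (547/1881 + 16/89) = 4 + 78779/167409 = 748415/167409 ≈ 4.4706)
C(-61) + m = (-2 + 2*(-61)) + 748415/167409 = (-2 - 122) + 748415/167409 = -124 + 748415/167409 = -20010301/167409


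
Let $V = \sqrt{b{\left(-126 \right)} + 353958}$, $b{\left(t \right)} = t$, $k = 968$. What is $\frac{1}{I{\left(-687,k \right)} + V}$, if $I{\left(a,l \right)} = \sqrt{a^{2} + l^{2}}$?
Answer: $\frac{1}{\sqrt{1408993} + 2 \sqrt{88458}} \approx 0.00056121$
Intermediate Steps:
$V = 2 \sqrt{88458}$ ($V = \sqrt{-126 + 353958} = \sqrt{353832} = 2 \sqrt{88458} \approx 594.84$)
$\frac{1}{I{\left(-687,k \right)} + V} = \frac{1}{\sqrt{\left(-687\right)^{2} + 968^{2}} + 2 \sqrt{88458}} = \frac{1}{\sqrt{471969 + 937024} + 2 \sqrt{88458}} = \frac{1}{\sqrt{1408993} + 2 \sqrt{88458}}$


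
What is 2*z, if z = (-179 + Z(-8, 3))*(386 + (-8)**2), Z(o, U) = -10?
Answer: -170100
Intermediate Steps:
z = -85050 (z = (-179 - 10)*(386 + (-8)**2) = -189*(386 + 64) = -189*450 = -85050)
2*z = 2*(-85050) = -170100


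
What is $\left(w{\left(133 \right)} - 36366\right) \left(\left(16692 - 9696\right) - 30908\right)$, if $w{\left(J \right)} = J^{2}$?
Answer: $446604424$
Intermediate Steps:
$\left(w{\left(133 \right)} - 36366\right) \left(\left(16692 - 9696\right) - 30908\right) = \left(133^{2} - 36366\right) \left(\left(16692 - 9696\right) - 30908\right) = \left(17689 - 36366\right) \left(6996 - 30908\right) = \left(-18677\right) \left(-23912\right) = 446604424$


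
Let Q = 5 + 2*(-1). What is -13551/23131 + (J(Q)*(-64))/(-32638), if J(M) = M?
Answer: -218918193/377474789 ≈ -0.57995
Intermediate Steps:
Q = 3 (Q = 5 - 2 = 3)
-13551/23131 + (J(Q)*(-64))/(-32638) = -13551/23131 + (3*(-64))/(-32638) = -13551*1/23131 - 192*(-1/32638) = -13551/23131 + 96/16319 = -218918193/377474789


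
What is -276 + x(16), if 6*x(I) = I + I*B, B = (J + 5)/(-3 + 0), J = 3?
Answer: -2524/9 ≈ -280.44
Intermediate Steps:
B = -8/3 (B = (3 + 5)/(-3 + 0) = 8/(-3) = 8*(-⅓) = -8/3 ≈ -2.6667)
x(I) = -5*I/18 (x(I) = (I + I*(-8/3))/6 = (I - 8*I/3)/6 = (-5*I/3)/6 = -5*I/18)
-276 + x(16) = -276 - 5/18*16 = -276 - 40/9 = -2524/9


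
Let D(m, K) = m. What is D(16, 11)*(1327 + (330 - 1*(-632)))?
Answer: 36624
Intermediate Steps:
D(16, 11)*(1327 + (330 - 1*(-632))) = 16*(1327 + (330 - 1*(-632))) = 16*(1327 + (330 + 632)) = 16*(1327 + 962) = 16*2289 = 36624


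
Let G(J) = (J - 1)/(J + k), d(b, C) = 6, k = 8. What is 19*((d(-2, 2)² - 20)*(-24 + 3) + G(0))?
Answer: -51091/8 ≈ -6386.4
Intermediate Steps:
G(J) = (-1 + J)/(8 + J) (G(J) = (J - 1)/(J + 8) = (-1 + J)/(8 + J))
19*((d(-2, 2)² - 20)*(-24 + 3) + G(0)) = 19*((6² - 20)*(-24 + 3) + (-1 + 0)/(8 + 0)) = 19*((36 - 20)*(-21) - 1/8) = 19*(16*(-21) + (⅛)*(-1)) = 19*(-336 - ⅛) = 19*(-2689/8) = -51091/8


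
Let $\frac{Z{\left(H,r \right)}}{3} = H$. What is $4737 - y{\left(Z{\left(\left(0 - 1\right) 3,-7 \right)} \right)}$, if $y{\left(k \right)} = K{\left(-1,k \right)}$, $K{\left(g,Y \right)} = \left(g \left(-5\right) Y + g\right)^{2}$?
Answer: $2621$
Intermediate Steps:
$Z{\left(H,r \right)} = 3 H$
$K{\left(g,Y \right)} = \left(g - 5 Y g\right)^{2}$ ($K{\left(g,Y \right)} = \left(- 5 g Y + g\right)^{2} = \left(- 5 Y g + g\right)^{2} = \left(g - 5 Y g\right)^{2}$)
$y{\left(k \right)} = \left(-1 + 5 k\right)^{2}$ ($y{\left(k \right)} = \left(-1\right)^{2} \left(-1 + 5 k\right)^{2} = 1 \left(-1 + 5 k\right)^{2} = \left(-1 + 5 k\right)^{2}$)
$4737 - y{\left(Z{\left(\left(0 - 1\right) 3,-7 \right)} \right)} = 4737 - \left(-1 + 5 \cdot 3 \left(0 - 1\right) 3\right)^{2} = 4737 - \left(-1 + 5 \cdot 3 \left(\left(-1\right) 3\right)\right)^{2} = 4737 - \left(-1 + 5 \cdot 3 \left(-3\right)\right)^{2} = 4737 - \left(-1 + 5 \left(-9\right)\right)^{2} = 4737 - \left(-1 - 45\right)^{2} = 4737 - \left(-46\right)^{2} = 4737 - 2116 = 2621$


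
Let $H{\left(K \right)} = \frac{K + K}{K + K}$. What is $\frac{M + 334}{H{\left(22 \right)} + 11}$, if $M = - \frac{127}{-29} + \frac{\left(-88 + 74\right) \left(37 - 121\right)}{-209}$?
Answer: $\frac{672271}{24244} \approx 27.729$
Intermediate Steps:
$H{\left(K \right)} = 1$ ($H{\left(K \right)} = \frac{2 K}{2 K} = 2 K \frac{1}{2 K} = 1$)
$M = - \frac{7561}{6061}$ ($M = \left(-127\right) \left(- \frac{1}{29}\right) + \left(-14\right) \left(-84\right) \left(- \frac{1}{209}\right) = \frac{127}{29} + 1176 \left(- \frac{1}{209}\right) = \frac{127}{29} - \frac{1176}{209} = - \frac{7561}{6061} \approx -1.2475$)
$\frac{M + 334}{H{\left(22 \right)} + 11} = \frac{- \frac{7561}{6061} + 334}{1 + 11} = \frac{2016813}{6061 \cdot 12} = \frac{2016813}{6061} \cdot \frac{1}{12} = \frac{672271}{24244}$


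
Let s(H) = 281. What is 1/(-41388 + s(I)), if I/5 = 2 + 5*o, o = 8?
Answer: -1/41107 ≈ -2.4327e-5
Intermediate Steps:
I = 210 (I = 5*(2 + 5*8) = 5*(2 + 40) = 5*42 = 210)
1/(-41388 + s(I)) = 1/(-41388 + 281) = 1/(-41107) = -1/41107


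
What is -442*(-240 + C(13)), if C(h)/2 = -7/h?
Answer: 106556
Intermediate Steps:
C(h) = -14/h (C(h) = 2*(-7/h) = -14/h)
-442*(-240 + C(13)) = -442*(-240 - 14/13) = -442*(-3134/13) = 106556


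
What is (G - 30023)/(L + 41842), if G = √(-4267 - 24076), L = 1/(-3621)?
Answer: -108713283/151509881 + 3621*I*√28343/151509881 ≈ -0.71753 + 0.0040236*I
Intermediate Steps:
L = -1/3621 ≈ -0.00027617
G = I*√28343 (G = √(-28343) = I*√28343 ≈ 168.35*I)
(G - 30023)/(L + 41842) = (I*√28343 - 30023)/(-1/3621 + 41842) = (-30023 + I*√28343)/(151509881/3621) = (-30023 + I*√28343)*(3621/151509881) = -108713283/151509881 + 3621*I*√28343/151509881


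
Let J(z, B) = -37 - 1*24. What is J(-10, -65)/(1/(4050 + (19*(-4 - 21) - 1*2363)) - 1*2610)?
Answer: 73932/3163319 ≈ 0.023372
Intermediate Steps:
J(z, B) = -61 (J(z, B) = -37 - 24 = -61)
J(-10, -65)/(1/(4050 + (19*(-4 - 21) - 1*2363)) - 1*2610) = -61/(1/(4050 + (19*(-4 - 21) - 1*2363)) - 1*2610) = -61/(1/(4050 + (19*(-25) - 2363)) - 2610) = -61/(1/(4050 + (-475 - 2363)) - 2610) = -61/(1/(4050 - 2838) - 2610) = -61/(1/1212 - 2610) = -61/(-3163319/1212) = -61*(-1212/3163319) = 73932/3163319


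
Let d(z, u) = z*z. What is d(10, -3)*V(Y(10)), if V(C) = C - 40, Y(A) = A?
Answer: -3000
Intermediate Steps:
d(z, u) = z**2
V(C) = -40 + C
d(10, -3)*V(Y(10)) = 10**2*(-40 + 10) = 100*(-30) = -3000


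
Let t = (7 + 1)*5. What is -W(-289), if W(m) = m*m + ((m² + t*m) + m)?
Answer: -155193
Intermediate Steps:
t = 40 (t = 8*5 = 40)
W(m) = 2*m² + 41*m (W(m) = m*m + ((m² + 40*m) + m) = m² + (m² + 41*m) = 2*m² + 41*m)
-W(-289) = -(-289)*(41 + 2*(-289)) = -(-289)*(41 - 578) = -(-289)*(-537) = -1*155193 = -155193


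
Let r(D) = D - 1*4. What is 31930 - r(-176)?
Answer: 32110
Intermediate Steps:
r(D) = -4 + D (r(D) = D - 4 = -4 + D)
31930 - r(-176) = 31930 - (-4 - 176) = 31930 - 1*(-180) = 31930 + 180 = 32110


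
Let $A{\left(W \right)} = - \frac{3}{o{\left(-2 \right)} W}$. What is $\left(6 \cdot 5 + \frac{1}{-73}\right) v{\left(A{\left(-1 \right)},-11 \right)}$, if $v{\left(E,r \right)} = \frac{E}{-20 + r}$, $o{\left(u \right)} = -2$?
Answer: $\frac{6567}{4526} \approx 1.451$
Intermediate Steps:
$A{\left(W \right)} = \frac{3}{2 W}$ ($A{\left(W \right)} = - \frac{3}{\left(-2\right) W} = - 3 \left(- \frac{1}{2 W}\right) = \frac{3}{2 W}$)
$v{\left(E,r \right)} = \frac{E}{-20 + r}$
$\left(6 \cdot 5 + \frac{1}{-73}\right) v{\left(A{\left(-1 \right)},-11 \right)} = \left(6 \cdot 5 + \frac{1}{-73}\right) \frac{\frac{3}{2} \frac{1}{-1}}{-20 - 11} = \left(30 - \frac{1}{73}\right) \frac{\frac{3}{2} \left(-1\right)}{-31} = \frac{2189 \left(\left(- \frac{3}{2}\right) \left(- \frac{1}{31}\right)\right)}{73} = \frac{2189}{73} \cdot \frac{3}{62} = \frac{6567}{4526}$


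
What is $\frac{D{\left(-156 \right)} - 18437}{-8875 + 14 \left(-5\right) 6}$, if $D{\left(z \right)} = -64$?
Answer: $\frac{18501}{9295} \approx 1.9904$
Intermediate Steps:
$\frac{D{\left(-156 \right)} - 18437}{-8875 + 14 \left(-5\right) 6} = \frac{-64 - 18437}{-8875 + 14 \left(-5\right) 6} = - \frac{18501}{-8875 - 420} = - \frac{18501}{-9295} = \left(-18501\right) \left(- \frac{1}{9295}\right) = \frac{18501}{9295}$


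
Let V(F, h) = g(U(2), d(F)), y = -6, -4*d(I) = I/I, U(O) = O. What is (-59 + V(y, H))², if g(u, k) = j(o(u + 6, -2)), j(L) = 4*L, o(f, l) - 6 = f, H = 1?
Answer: 9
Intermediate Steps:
d(I) = -¼ (d(I) = -I/(4*I) = -¼*1 = -¼)
o(f, l) = 6 + f
g(u, k) = 48 + 4*u (g(u, k) = 4*(6 + (u + 6)) = 4*(6 + (6 + u)) = 4*(12 + u) = 48 + 4*u)
V(F, h) = 56 (V(F, h) = 48 + 4*2 = 48 + 8 = 56)
(-59 + V(y, H))² = (-59 + 56)² = (-3)² = 9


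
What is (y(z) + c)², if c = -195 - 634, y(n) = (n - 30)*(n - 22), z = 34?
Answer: 609961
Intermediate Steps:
y(n) = (-30 + n)*(-22 + n)
c = -829
(y(z) + c)² = ((660 + 34² - 52*34) - 829)² = ((660 + 1156 - 1768) - 829)² = (48 - 829)² = (-781)² = 609961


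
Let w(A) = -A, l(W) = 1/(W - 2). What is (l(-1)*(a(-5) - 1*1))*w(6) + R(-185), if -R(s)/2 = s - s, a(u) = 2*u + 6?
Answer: -10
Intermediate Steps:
a(u) = 6 + 2*u
l(W) = 1/(-2 + W)
R(s) = 0 (R(s) = -2*(s - s) = -2*0 = 0)
(l(-1)*(a(-5) - 1*1))*w(6) + R(-185) = (((6 + 2*(-5)) - 1*1)/(-2 - 1))*(-1*6) + 0 = (((6 - 10) - 1)/(-3))*(-6) + 0 = -(-4 - 1)/3*(-6) + 0 = -⅓*(-5)*(-6) + 0 = (5/3)*(-6) + 0 = -10 + 0 = -10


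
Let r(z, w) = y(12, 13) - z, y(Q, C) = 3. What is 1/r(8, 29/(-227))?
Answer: -1/5 ≈ -0.20000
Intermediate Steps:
r(z, w) = 3 - z
1/r(8, 29/(-227)) = 1/(3 - 1*8) = 1/(3 - 8) = 1/(-5) = -1/5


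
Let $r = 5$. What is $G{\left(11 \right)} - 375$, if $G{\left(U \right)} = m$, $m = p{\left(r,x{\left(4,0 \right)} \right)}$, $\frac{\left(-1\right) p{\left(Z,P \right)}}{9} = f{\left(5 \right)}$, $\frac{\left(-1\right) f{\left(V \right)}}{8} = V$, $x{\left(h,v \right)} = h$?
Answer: $-15$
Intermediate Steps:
$f{\left(V \right)} = - 8 V$
$p{\left(Z,P \right)} = 360$ ($p{\left(Z,P \right)} = - 9 \left(\left(-8\right) 5\right) = \left(-9\right) \left(-40\right) = 360$)
$m = 360$
$G{\left(U \right)} = 360$
$G{\left(11 \right)} - 375 = 360 - 375 = -15$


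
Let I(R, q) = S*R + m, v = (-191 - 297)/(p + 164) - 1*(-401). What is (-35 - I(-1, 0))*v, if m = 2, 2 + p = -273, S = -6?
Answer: -1934957/111 ≈ -17432.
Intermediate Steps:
p = -275 (p = -2 - 273 = -275)
v = 44999/111 (v = (-191 - 297)/(-275 + 164) - 1*(-401) = -488/(-111) + 401 = -488*(-1/111) + 401 = 488/111 + 401 = 44999/111 ≈ 405.40)
I(R, q) = 2 - 6*R (I(R, q) = -6*R + 2 = 2 - 6*R)
(-35 - I(-1, 0))*v = (-35 - (2 - 6*(-1)))*(44999/111) = (-35 - (2 + 6))*(44999/111) = (-35 - 1*8)*(44999/111) = (-35 - 8)*(44999/111) = -43*44999/111 = -1934957/111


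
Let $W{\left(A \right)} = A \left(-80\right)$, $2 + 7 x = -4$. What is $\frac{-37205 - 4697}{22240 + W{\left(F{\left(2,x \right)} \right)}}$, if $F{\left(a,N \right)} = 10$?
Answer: $- \frac{20951}{10720} \approx -1.9544$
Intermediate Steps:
$x = - \frac{6}{7}$ ($x = - \frac{2}{7} + \frac{1}{7} \left(-4\right) = - \frac{2}{7} - \frac{4}{7} = - \frac{6}{7} \approx -0.85714$)
$W{\left(A \right)} = - 80 A$
$\frac{-37205 - 4697}{22240 + W{\left(F{\left(2,x \right)} \right)}} = \frac{-37205 - 4697}{22240 - 800} = - \frac{41902}{22240 - 800} = - \frac{41902}{21440} = \left(-41902\right) \frac{1}{21440} = - \frac{20951}{10720}$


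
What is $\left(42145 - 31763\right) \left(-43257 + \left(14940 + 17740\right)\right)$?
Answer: $-109810414$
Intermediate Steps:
$\left(42145 - 31763\right) \left(-43257 + \left(14940 + 17740\right)\right) = 10382 \left(-43257 + 32680\right) = 10382 \left(-10577\right) = -109810414$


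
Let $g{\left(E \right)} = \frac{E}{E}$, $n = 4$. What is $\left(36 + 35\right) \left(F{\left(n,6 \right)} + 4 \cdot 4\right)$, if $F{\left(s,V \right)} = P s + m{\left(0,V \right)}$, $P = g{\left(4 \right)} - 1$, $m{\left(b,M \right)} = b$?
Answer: $1136$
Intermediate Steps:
$g{\left(E \right)} = 1$
$P = 0$ ($P = 1 - 1 = 0$)
$F{\left(s,V \right)} = 0$ ($F{\left(s,V \right)} = 0 s + 0 = 0 + 0 = 0$)
$\left(36 + 35\right) \left(F{\left(n,6 \right)} + 4 \cdot 4\right) = \left(36 + 35\right) \left(0 + 4 \cdot 4\right) = 71 \left(0 + 16\right) = 71 \cdot 16 = 1136$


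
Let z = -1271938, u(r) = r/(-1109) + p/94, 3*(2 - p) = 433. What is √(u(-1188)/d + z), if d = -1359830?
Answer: I*√57509090098124946583299999555/212635257270 ≈ 1127.8*I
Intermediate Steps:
p = -427/3 (p = 2 - ⅓*433 = 2 - 433/3 = -427/3 ≈ -142.33)
u(r) = -427/282 - r/1109 (u(r) = r/(-1109) - 427/3/94 = r*(-1/1109) - 427/3*1/94 = -r/1109 - 427/282 = -427/282 - r/1109)
√(u(-1188)/d + z) = √((-427/282 - 1/1109*(-1188))/(-1359830) - 1271938) = √((-427/282 + 1188/1109)*(-1/1359830) - 1271938) = √(-138527/312738*(-1/1359830) - 1271938) = √(138527/425270514540 - 1271938) = √(-540917727722839993/425270514540) = I*√57509090098124946583299999555/212635257270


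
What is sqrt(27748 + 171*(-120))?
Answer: 2*sqrt(1807) ≈ 85.018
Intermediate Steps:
sqrt(27748 + 171*(-120)) = sqrt(27748 - 20520) = sqrt(7228) = 2*sqrt(1807)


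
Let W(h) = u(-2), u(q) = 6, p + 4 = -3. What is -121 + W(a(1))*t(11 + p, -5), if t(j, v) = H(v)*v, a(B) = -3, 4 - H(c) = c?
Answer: -391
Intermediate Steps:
H(c) = 4 - c
p = -7 (p = -4 - 3 = -7)
t(j, v) = v*(4 - v) (t(j, v) = (4 - v)*v = v*(4 - v))
W(h) = 6
-121 + W(a(1))*t(11 + p, -5) = -121 + 6*(-5*(4 - 1*(-5))) = -121 + 6*(-5*(4 + 5)) = -121 + 6*(-5*9) = -121 + 6*(-45) = -121 - 270 = -391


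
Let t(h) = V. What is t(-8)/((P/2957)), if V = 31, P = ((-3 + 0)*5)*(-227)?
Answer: 91667/3405 ≈ 26.921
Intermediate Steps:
P = 3405 (P = -3*5*(-227) = -15*(-227) = 3405)
t(h) = 31
t(-8)/((P/2957)) = 31/((3405/2957)) = 31/((3405*(1/2957))) = 31/(3405/2957) = 31*(2957/3405) = 91667/3405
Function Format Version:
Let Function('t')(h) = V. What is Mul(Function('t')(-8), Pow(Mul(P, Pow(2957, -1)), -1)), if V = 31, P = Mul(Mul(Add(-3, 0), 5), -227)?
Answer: Rational(91667, 3405) ≈ 26.921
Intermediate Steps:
P = 3405 (P = Mul(Mul(-3, 5), -227) = Mul(-15, -227) = 3405)
Function('t')(h) = 31
Mul(Function('t')(-8), Pow(Mul(P, Pow(2957, -1)), -1)) = Mul(31, Pow(Mul(3405, Pow(2957, -1)), -1)) = Mul(31, Pow(Mul(3405, Rational(1, 2957)), -1)) = Mul(31, Pow(Rational(3405, 2957), -1)) = Mul(31, Rational(2957, 3405)) = Rational(91667, 3405)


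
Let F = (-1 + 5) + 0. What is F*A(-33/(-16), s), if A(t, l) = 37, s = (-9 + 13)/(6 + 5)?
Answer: 148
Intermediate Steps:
s = 4/11 ≈ 0.36364
F = 4 (F = 4 + 0 = 4)
F*A(-33/(-16), s) = 4*37 = 148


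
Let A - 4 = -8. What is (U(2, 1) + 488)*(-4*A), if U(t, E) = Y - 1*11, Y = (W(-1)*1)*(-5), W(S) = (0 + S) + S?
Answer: 7792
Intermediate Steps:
A = -4 (A = 4 - 8 = -4)
W(S) = 2*S (W(S) = S + S = 2*S)
Y = 10 (Y = ((2*(-1))*1)*(-5) = -2*1*(-5) = -2*(-5) = 10)
U(t, E) = -1 (U(t, E) = 10 - 1*11 = 10 - 11 = -1)
(U(2, 1) + 488)*(-4*A) = (-1 + 488)*(-4*(-4)) = 487*16 = 7792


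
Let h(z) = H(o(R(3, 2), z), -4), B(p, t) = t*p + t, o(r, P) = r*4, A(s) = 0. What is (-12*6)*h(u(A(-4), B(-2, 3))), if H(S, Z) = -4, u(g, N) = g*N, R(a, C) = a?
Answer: 288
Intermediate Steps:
o(r, P) = 4*r
B(p, t) = t + p*t (B(p, t) = p*t + t = t + p*t)
u(g, N) = N*g
h(z) = -4
(-12*6)*h(u(A(-4), B(-2, 3))) = -12*6*(-4) = -72*(-4) = 288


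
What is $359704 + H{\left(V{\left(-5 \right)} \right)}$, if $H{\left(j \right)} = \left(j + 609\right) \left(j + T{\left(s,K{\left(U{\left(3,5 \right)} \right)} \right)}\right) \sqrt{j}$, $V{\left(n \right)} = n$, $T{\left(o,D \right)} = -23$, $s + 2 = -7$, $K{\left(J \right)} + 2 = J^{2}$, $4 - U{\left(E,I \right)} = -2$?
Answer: $359704 - 16912 i \sqrt{5} \approx 3.597 \cdot 10^{5} - 37816.0 i$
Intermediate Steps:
$U{\left(E,I \right)} = 6$ ($U{\left(E,I \right)} = 4 - -2 = 4 + 2 = 6$)
$K{\left(J \right)} = -2 + J^{2}$
$s = -9$ ($s = -2 - 7 = -9$)
$H{\left(j \right)} = \sqrt{j} \left(-23 + j\right) \left(609 + j\right)$ ($H{\left(j \right)} = \left(j + 609\right) \left(j - 23\right) \sqrt{j} = \left(609 + j\right) \left(-23 + j\right) \sqrt{j} = \left(-23 + j\right) \left(609 + j\right) \sqrt{j} = \sqrt{j} \left(-23 + j\right) \left(609 + j\right)$)
$359704 + H{\left(V{\left(-5 \right)} \right)} = 359704 + \sqrt{-5} \left(-14007 + \left(-5\right)^{2} + 586 \left(-5\right)\right) = 359704 + i \sqrt{5} \left(-14007 + 25 - 2930\right) = 359704 + i \sqrt{5} \left(-16912\right) = 359704 - 16912 i \sqrt{5}$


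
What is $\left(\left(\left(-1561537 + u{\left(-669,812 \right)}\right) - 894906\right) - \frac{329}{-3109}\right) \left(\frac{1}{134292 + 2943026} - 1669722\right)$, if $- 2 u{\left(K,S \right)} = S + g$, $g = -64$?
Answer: $\frac{19623662354325659537890}{4783690831} \approx 4.1022 \cdot 10^{12}$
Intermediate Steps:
$u{\left(K,S \right)} = 32 - \frac{S}{2}$ ($u{\left(K,S \right)} = - \frac{S - 64}{2} = - \frac{-64 + S}{2} = 32 - \frac{S}{2}$)
$\left(\left(\left(-1561537 + u{\left(-669,812 \right)}\right) - 894906\right) - \frac{329}{-3109}\right) \left(\frac{1}{134292 + 2943026} - 1669722\right) = \left(\left(\left(-1561537 + \left(32 - 406\right)\right) - 894906\right) - \frac{329}{-3109}\right) \left(\frac{1}{134292 + 2943026} - 1669722\right) = \left(\left(\left(-1561537 + \left(32 - 406\right)\right) - 894906\right) - - \frac{329}{3109}\right) \left(\frac{1}{3077318} - 1669722\right) = \left(\left(\left(-1561537 - 374\right) - 894906\right) + \frac{329}{3109}\right) \left(\frac{1}{3077318} - 1669722\right) = \left(\left(-1561911 - 894906\right) + \frac{329}{3109}\right) \left(- \frac{5138265565595}{3077318}\right) = \left(-2456817 + \frac{329}{3109}\right) \left(- \frac{5138265565595}{3077318}\right) = \left(- \frac{7638243724}{3109}\right) \left(- \frac{5138265565595}{3077318}\right) = \frac{19623662354325659537890}{4783690831}$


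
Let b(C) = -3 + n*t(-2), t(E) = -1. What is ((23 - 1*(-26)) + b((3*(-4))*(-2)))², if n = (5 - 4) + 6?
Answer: 1521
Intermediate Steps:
n = 7 (n = 1 + 6 = 7)
b(C) = -10 (b(C) = -3 + 7*(-1) = -3 - 7 = -10)
((23 - 1*(-26)) + b((3*(-4))*(-2)))² = ((23 - 1*(-26)) - 10)² = ((23 + 26) - 10)² = (49 - 10)² = 39² = 1521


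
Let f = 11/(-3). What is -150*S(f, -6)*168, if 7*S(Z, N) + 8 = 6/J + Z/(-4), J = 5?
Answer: 21180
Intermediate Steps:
f = -11/3 (f = 11*(-1/3) = -11/3 ≈ -3.6667)
S(Z, N) = -34/35 - Z/28 (S(Z, N) = -8/7 + (6/5 + Z/(-4))/7 = -8/7 + (6*(1/5) + Z*(-1/4))/7 = -8/7 + (6/5 - Z/4)/7 = -8/7 + (6/35 - Z/28) = -34/35 - Z/28)
-150*S(f, -6)*168 = -150*(-34/35 - 1/28*(-11/3))*168 = -150*(-34/35 + 11/84)*168 = -150*(-353/420)*168 = (1765/14)*168 = 21180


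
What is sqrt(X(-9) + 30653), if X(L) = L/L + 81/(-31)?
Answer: 3*sqrt(3272887)/31 ≈ 175.08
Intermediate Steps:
X(L) = -50/31 (X(L) = 1 + 81*(-1/31) = 1 - 81/31 = -50/31)
sqrt(X(-9) + 30653) = sqrt(-50/31 + 30653) = sqrt(950193/31) = 3*sqrt(3272887)/31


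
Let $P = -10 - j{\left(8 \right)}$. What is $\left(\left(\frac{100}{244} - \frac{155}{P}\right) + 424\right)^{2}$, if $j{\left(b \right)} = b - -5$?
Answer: $\frac{365906429604}{1968409} \approx 1.8589 \cdot 10^{5}$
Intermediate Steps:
$j{\left(b \right)} = 5 + b$ ($j{\left(b \right)} = b + 5 = 5 + b$)
$P = -23$ ($P = -10 - \left(5 + 8\right) = -10 - 13 = -23$)
$\left(\left(\frac{100}{244} - \frac{155}{P}\right) + 424\right)^{2} = \left(\left(\frac{100}{244} - \frac{155}{-23}\right) + 424\right)^{2} = \left(\left(100 \cdot \frac{1}{244} - - \frac{155}{23}\right) + 424\right)^{2} = \left(\left(\frac{25}{61} + \frac{155}{23}\right) + 424\right)^{2} = \left(\frac{10030}{1403} + 424\right)^{2} = \left(\frac{604902}{1403}\right)^{2} = \frac{365906429604}{1968409}$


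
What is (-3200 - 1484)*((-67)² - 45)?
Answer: -20815696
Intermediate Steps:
(-3200 - 1484)*((-67)² - 45) = -4684*(4489 - 45) = -4684*4444 = -20815696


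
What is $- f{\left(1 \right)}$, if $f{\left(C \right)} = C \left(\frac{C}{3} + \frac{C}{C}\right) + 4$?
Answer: $- \frac{16}{3} \approx -5.3333$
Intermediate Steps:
$f{\left(C \right)} = 4 + C \left(1 + \frac{C}{3}\right)$ ($f{\left(C \right)} = C \left(C \frac{1}{3} + 1\right) + 4 = C \left(\frac{C}{3} + 1\right) + 4 = C \left(1 + \frac{C}{3}\right) + 4 = 4 + C \left(1 + \frac{C}{3}\right)$)
$- f{\left(1 \right)} = - (4 + 1 + \frac{1^{2}}{3}) = - (4 + 1 + \frac{1}{3} \cdot 1) = - (4 + 1 + \frac{1}{3}) = \left(-1\right) \frac{16}{3} = - \frac{16}{3}$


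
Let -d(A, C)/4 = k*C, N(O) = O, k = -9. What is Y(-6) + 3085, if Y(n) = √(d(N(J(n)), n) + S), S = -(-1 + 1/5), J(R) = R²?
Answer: 3085 + 2*I*√1345/5 ≈ 3085.0 + 14.67*I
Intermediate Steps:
d(A, C) = 36*C (d(A, C) = -(-36)*C = 36*C)
S = ⅘ (S = -(-1 + 1*(⅕)) = -(-1 + ⅕) = -1*(-⅘) = ⅘ ≈ 0.80000)
Y(n) = √(⅘ + 36*n) (Y(n) = √(36*n + ⅘) = √(⅘ + 36*n))
Y(-6) + 3085 = 2*√(5 + 225*(-6))/5 + 3085 = 2*√(5 - 1350)/5 + 3085 = 2*√(-1345)/5 + 3085 = 2*(I*√1345)/5 + 3085 = 2*I*√1345/5 + 3085 = 3085 + 2*I*√1345/5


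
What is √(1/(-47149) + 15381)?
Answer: 4*√2137024794527/47149 ≈ 124.02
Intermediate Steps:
√(1/(-47149) + 15381) = √(-1/47149 + 15381) = √(725198768/47149) = 4*√2137024794527/47149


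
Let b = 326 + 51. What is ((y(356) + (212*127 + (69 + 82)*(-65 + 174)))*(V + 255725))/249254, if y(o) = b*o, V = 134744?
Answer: 69345342055/249254 ≈ 2.7821e+5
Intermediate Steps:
b = 377
y(o) = 377*o
((y(356) + (212*127 + (69 + 82)*(-65 + 174)))*(V + 255725))/249254 = ((377*356 + (212*127 + (69 + 82)*(-65 + 174)))*(134744 + 255725))/249254 = ((134212 + (26924 + 151*109))*390469)*(1/249254) = ((134212 + (26924 + 16459))*390469)*(1/249254) = ((134212 + 43383)*390469)*(1/249254) = (177595*390469)*(1/249254) = 69345342055*(1/249254) = 69345342055/249254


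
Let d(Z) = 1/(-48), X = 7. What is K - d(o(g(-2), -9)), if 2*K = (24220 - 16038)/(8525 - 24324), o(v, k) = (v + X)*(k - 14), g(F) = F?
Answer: -180569/758352 ≈ -0.23811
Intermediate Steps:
o(v, k) = (-14 + k)*(7 + v) (o(v, k) = (v + 7)*(k - 14) = (7 + v)*(-14 + k) = (-14 + k)*(7 + v))
d(Z) = -1/48
K = -4091/15799 (K = ((24220 - 16038)/(8525 - 24324))/2 = (8182/(-15799))/2 = (8182*(-1/15799))/2 = (½)*(-8182/15799) = -4091/15799 ≈ -0.25894)
K - d(o(g(-2), -9)) = -4091/15799 - 1*(-1/48) = -4091/15799 + 1/48 = -180569/758352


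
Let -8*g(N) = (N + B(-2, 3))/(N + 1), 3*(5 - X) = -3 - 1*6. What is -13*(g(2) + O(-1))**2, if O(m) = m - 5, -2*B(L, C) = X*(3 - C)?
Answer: -69277/144 ≈ -481.09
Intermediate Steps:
X = 8 (X = 5 - (-3 - 1*6)/3 = 5 - (-3 - 6)/3 = 5 - 1/3*(-9) = 5 + 3 = 8)
B(L, C) = -12 + 4*C (B(L, C) = -4*(3 - C) = -(24 - 8*C)/2 = -12 + 4*C)
O(m) = -5 + m
g(N) = -N/(8*(1 + N)) (g(N) = -(N + (-12 + 4*3))/(8*(N + 1)) = -(N + (-12 + 12))/(8*(1 + N)) = -(N + 0)/(8*(1 + N)) = -N/(8*(1 + N)))
-13*(g(2) + O(-1))**2 = -13*(-1*2/(8 + 8*2) + (-5 - 1))**2 = -13*(-1*2/(8 + 16) - 6)**2 = -13*(-1*2/24 - 6)**2 = -13*(-1*2*1/24 - 6)**2 = -13*(-1/12 - 6)**2 = -13*(-73/12)**2 = -13*5329/144 = -69277/144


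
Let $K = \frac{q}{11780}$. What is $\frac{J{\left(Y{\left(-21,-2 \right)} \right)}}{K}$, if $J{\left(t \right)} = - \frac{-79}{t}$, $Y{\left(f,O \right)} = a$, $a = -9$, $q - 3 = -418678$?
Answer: $\frac{186124}{753615} \approx 0.24697$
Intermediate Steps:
$q = -418675$ ($q = 3 - 418678 = -418675$)
$Y{\left(f,O \right)} = -9$
$K = - \frac{83735}{2356}$ ($K = - \frac{418675}{11780} = \left(-418675\right) \frac{1}{11780} = - \frac{83735}{2356} \approx -35.541$)
$J{\left(t \right)} = \frac{79}{t}$
$\frac{J{\left(Y{\left(-21,-2 \right)} \right)}}{K} = \frac{79 \frac{1}{-9}}{- \frac{83735}{2356}} = 79 \left(- \frac{1}{9}\right) \left(- \frac{2356}{83735}\right) = \left(- \frac{79}{9}\right) \left(- \frac{2356}{83735}\right) = \frac{186124}{753615}$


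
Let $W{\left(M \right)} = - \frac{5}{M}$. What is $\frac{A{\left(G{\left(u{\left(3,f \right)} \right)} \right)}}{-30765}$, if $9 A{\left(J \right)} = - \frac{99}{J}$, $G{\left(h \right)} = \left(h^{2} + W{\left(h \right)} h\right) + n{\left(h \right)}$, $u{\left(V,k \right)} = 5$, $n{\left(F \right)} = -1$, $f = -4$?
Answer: $\frac{11}{584535} \approx 1.8818 \cdot 10^{-5}$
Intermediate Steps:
$G{\left(h \right)} = -6 + h^{2}$ ($G{\left(h \right)} = \left(h^{2} + - \frac{5}{h} h\right) - 1 = \left(h^{2} - 5\right) - 1 = \left(-5 + h^{2}\right) - 1 = -6 + h^{2}$)
$A{\left(J \right)} = - \frac{11}{J}$ ($A{\left(J \right)} = \frac{\left(-99\right) \frac{1}{J}}{9} = - \frac{11}{J}$)
$\frac{A{\left(G{\left(u{\left(3,f \right)} \right)} \right)}}{-30765} = \frac{\left(-11\right) \frac{1}{-6 + 5^{2}}}{-30765} = - \frac{11}{-6 + 25} \left(- \frac{1}{30765}\right) = - \frac{11}{19} \left(- \frac{1}{30765}\right) = \left(-11\right) \frac{1}{19} \left(- \frac{1}{30765}\right) = \left(- \frac{11}{19}\right) \left(- \frac{1}{30765}\right) = \frac{11}{584535}$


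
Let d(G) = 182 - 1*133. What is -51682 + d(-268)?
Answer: -51633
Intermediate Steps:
d(G) = 49 (d(G) = 182 - 133 = 49)
-51682 + d(-268) = -51682 + 49 = -51633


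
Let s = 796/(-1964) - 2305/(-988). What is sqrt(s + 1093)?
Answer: 7*sqrt(1314638192751)/242554 ≈ 33.090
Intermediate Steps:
s = 935143/485108 (s = 796*(-1/1964) - 2305*(-1/988) = -199/491 + 2305/988 = 935143/485108 ≈ 1.9277)
sqrt(s + 1093) = sqrt(935143/485108 + 1093) = sqrt(531158187/485108) = 7*sqrt(1314638192751)/242554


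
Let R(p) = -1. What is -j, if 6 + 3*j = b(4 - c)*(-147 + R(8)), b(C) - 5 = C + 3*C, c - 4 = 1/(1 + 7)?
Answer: 224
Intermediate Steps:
c = 33/8 (c = 4 + 1/(1 + 7) = 4 + 1/8 = 4 + ⅛ = 33/8 ≈ 4.1250)
b(C) = 5 + 4*C (b(C) = 5 + (C + 3*C) = 5 + 4*C)
j = -224 (j = -2 + ((5 + 4*(4 - 1*33/8))*(-147 - 1))/3 = -2 + ((5 + 4*(4 - 33/8))*(-148))/3 = -2 + ((5 + 4*(-⅛))*(-148))/3 = -2 + ((5 - ½)*(-148))/3 = -2 + ((9/2)*(-148))/3 = -2 + (⅓)*(-666) = -2 - 222 = -224)
-j = -1*(-224) = 224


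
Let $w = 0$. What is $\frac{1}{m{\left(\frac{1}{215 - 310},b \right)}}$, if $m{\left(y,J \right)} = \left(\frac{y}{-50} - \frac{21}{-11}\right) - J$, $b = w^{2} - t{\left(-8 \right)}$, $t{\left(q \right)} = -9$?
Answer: $- \frac{52250}{370489} \approx -0.14103$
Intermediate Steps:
$b = 9$ ($b = 0^{2} - -9 = 0 + 9 = 9$)
$m{\left(y,J \right)} = \frac{21}{11} - J - \frac{y}{50}$ ($m{\left(y,J \right)} = \left(y \left(- \frac{1}{50}\right) - - \frac{21}{11}\right) - J = \left(- \frac{y}{50} + \frac{21}{11}\right) - J = \left(\frac{21}{11} - \frac{y}{50}\right) - J = \frac{21}{11} - J - \frac{y}{50}$)
$\frac{1}{m{\left(\frac{1}{215 - 310},b \right)}} = \frac{1}{\frac{21}{11} - 9 - \frac{1}{50 \left(215 - 310\right)}} = \frac{1}{\frac{21}{11} - 9 - \frac{1}{50 \left(-95\right)}} = \frac{1}{\frac{21}{11} - 9 - - \frac{1}{4750}} = \frac{1}{\frac{21}{11} - 9 + \frac{1}{4750}} = \frac{1}{- \frac{370489}{52250}} = - \frac{52250}{370489}$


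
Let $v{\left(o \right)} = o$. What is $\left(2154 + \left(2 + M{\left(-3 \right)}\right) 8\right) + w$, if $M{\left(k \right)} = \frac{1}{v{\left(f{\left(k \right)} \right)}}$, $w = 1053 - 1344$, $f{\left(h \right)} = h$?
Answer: $\frac{5629}{3} \approx 1876.3$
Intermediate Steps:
$w = -291$
$M{\left(k \right)} = \frac{1}{k}$
$\left(2154 + \left(2 + M{\left(-3 \right)}\right) 8\right) + w = \left(2154 + \left(2 + \frac{1}{-3}\right) 8\right) - 291 = \left(2154 + \left(2 - \frac{1}{3}\right) 8\right) - 291 = \left(2154 + \frac{5}{3} \cdot 8\right) - 291 = \left(2154 + \frac{40}{3}\right) - 291 = \frac{6502}{3} - 291 = \frac{5629}{3}$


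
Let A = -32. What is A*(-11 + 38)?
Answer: -864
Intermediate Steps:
A*(-11 + 38) = -32*(-11 + 38) = -32*27 = -864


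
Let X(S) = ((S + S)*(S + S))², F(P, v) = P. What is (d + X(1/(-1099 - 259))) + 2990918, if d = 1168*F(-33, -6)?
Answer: 627553085458888695/212558803681 ≈ 2.9524e+6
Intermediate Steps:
X(S) = 16*S⁴ (X(S) = ((2*S)*(2*S))² = (4*S²)² = 16*S⁴)
d = -38544 (d = 1168*(-33) = -38544)
(d + X(1/(-1099 - 259))) + 2990918 = (-38544 + 16*(1/(-1099 - 259))⁴) + 2990918 = (-38544 + 16*(1/(-1358))⁴) + 2990918 = (-38544 + 16*(-1/1358)⁴) + 2990918 = (-38544 + 16*(1/3400940858896)) + 2990918 = (-38544 + 1/212558803681) + 2990918 = -8192866529080463/212558803681 + 2990918 = 627553085458888695/212558803681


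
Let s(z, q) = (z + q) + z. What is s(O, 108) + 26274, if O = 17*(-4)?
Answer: 26246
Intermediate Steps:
O = -68
s(z, q) = q + 2*z (s(z, q) = (q + z) + z = q + 2*z)
s(O, 108) + 26274 = (108 + 2*(-68)) + 26274 = (108 - 136) + 26274 = -28 + 26274 = 26246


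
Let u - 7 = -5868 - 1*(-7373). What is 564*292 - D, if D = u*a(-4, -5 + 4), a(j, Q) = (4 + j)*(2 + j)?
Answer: 164688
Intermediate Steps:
a(j, Q) = (2 + j)*(4 + j)
u = 1512 (u = 7 + (-5868 - 1*(-7373)) = 7 + (-5868 + 7373) = 7 + 1505 = 1512)
D = 0 (D = 1512*(8 + (-4)² + 6*(-4)) = 1512*(8 + 16 - 24) = 1512*0 = 0)
564*292 - D = 564*292 - 1*0 = 164688 + 0 = 164688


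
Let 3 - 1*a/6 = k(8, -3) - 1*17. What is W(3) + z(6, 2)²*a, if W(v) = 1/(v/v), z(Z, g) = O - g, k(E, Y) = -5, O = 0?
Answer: 601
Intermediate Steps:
z(Z, g) = -g (z(Z, g) = 0 - g = -g)
W(v) = 1 (W(v) = 1/1 = 1)
a = 150 (a = 18 - 6*(-5 - 1*17) = 18 - 6*(-5 - 17) = 18 - 6*(-22) = 18 + 132 = 150)
W(3) + z(6, 2)²*a = 1 + (-1*2)²*150 = 1 + (-2)²*150 = 1 + 4*150 = 1 + 600 = 601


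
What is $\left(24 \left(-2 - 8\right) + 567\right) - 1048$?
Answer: $-721$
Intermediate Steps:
$\left(24 \left(-2 - 8\right) + 567\right) - 1048 = \left(24 \left(-10\right) + 567\right) - 1048 = \left(-240 + 567\right) - 1048 = 327 - 1048 = -721$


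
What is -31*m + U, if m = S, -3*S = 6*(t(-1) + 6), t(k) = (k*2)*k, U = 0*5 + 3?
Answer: 499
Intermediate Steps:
U = 3 (U = 0 + 3 = 3)
t(k) = 2*k² (t(k) = (2*k)*k = 2*k²)
S = -16 (S = -2*(2*(-1)² + 6) = -2*(2*1 + 6) = -2*(2 + 6) = -2*8 = -⅓*48 = -16)
m = -16
-31*m + U = -31*(-16) + 3 = 496 + 3 = 499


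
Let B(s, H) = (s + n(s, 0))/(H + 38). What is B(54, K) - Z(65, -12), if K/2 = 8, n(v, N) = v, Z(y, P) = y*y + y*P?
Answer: -3443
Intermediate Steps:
Z(y, P) = y**2 + P*y
K = 16 (K = 2*8 = 16)
B(s, H) = 2*s/(38 + H) (B(s, H) = (s + s)/(H + 38) = (2*s)/(38 + H) = 2*s/(38 + H))
B(54, K) - Z(65, -12) = 2*54/(38 + 16) - 65*(-12 + 65) = 2*54/54 - 65*53 = 2*54*(1/54) - 1*3445 = 2 - 3445 = -3443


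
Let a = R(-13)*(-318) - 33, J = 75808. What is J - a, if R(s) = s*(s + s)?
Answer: 183325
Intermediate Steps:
R(s) = 2*s² (R(s) = s*(2*s) = 2*s²)
a = -107517 (a = (2*(-13)²)*(-318) - 33 = (2*169)*(-318) - 33 = 338*(-318) - 33 = -107484 - 33 = -107517)
J - a = 75808 - 1*(-107517) = 75808 + 107517 = 183325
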